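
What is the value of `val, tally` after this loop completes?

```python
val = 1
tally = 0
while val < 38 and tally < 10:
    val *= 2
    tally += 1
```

Double until >= 38 or 10 iterations
`val, tally` takes the values: (1, 0) → (2, 0) → (2, 1) → (4, 1) → (4, 2) → (8, 2) → (8, 3) → (16, 3) → (16, 4) → (32, 4) → (32, 5) → (64, 5) → (64, 6)

Answer: 64, 6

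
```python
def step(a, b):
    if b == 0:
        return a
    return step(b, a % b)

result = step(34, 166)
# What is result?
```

step(34, 166) -> step(166, 34) -> step(34, 30) -> step(30, 4) -> step(4, 2) -> step(2, 0) -> 2

Answer: 2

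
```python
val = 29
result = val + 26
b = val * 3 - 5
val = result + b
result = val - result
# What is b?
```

Trace:
`val = 29` → val = 29
`result = val + 26` → result = 55
`b = val * 3 - 5` → b = 82
`val = result + b` → val = 137
`result = val - result` → result = 82
So b = 82

Answer: 82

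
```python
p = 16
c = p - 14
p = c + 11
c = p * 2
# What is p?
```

Trace:
`p = 16` → p = 16
`c = p - 14` → c = 2
`p = c + 11` → p = 13
`c = p * 2` → c = 26
So p = 13

Answer: 13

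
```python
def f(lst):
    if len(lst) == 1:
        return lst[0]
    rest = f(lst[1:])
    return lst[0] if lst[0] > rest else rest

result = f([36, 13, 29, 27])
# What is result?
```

Recursive max over [36, 13, 29, 27] = 36

Answer: 36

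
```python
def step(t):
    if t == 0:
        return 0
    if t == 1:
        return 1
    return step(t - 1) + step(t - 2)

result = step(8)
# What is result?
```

Build up from base cases: step(0)=0, step(1)=1, step(2)=1, step(3)=2, step(4)=3, step(5)=5, step(6)=8, ..., step(8)=21

Answer: 21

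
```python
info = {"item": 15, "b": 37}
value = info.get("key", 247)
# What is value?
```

Trace:
`info = {"item": 15, "b": 37}` → info = {'item': 15, 'b': 37}
`value = info.get("key", 247)` → value = 247
So value = 247

Answer: 247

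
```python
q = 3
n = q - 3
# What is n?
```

Trace:
`q = 3` → q = 3
`n = q - 3` → n = 0
So n = 0

Answer: 0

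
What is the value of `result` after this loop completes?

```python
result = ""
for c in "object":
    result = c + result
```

Reverse 'object'
`result` takes the values: "" → "o" → "bo" → "jbo" → "ejbo" → "cejbo" → "tcejbo"

Answer: "tcejbo"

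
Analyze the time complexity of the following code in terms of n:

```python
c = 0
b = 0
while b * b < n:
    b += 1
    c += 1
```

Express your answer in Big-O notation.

Each loop level contributes: √n. Multiplying the contributions gives O(√n).

Answer: O(√n)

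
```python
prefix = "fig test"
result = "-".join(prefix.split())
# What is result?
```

Trace:
`prefix = "fig test"` → prefix = 'fig test'
`result = "-".join(prefix.split())` → result = 'fig-test'
So result = 'fig-test'

Answer: 'fig-test'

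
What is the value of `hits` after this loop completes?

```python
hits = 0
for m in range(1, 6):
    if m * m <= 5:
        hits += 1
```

Count numbers where m² ≤ 5
`hits` takes the values: 0 → 1 → 2

Answer: 2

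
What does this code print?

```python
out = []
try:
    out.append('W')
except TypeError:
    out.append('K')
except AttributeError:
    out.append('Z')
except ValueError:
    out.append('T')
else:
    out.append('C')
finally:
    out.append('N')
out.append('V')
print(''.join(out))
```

Execution trace: 'W' (try body, no exception) → 'C' (else) → 'N' (finally) → 'V' (after the try/except). Output: WCNV

Answer: WCNV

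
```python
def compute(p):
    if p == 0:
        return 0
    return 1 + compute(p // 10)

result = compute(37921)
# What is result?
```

Count of digits of 37921: 5

Answer: 5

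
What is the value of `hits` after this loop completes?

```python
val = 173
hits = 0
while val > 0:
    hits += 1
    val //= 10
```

Count digits by repeated division by 10
`hits` takes the values: 0 → 1 → 2 → 3

Answer: 3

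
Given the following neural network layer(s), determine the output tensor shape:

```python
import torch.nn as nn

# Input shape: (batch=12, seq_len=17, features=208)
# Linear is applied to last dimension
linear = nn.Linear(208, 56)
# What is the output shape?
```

Input: (12, 17, 208) -> Output: (12, 17, 56)

Answer: (12, 17, 56)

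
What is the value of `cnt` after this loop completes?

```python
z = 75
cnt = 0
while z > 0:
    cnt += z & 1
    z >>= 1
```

Count set bits in 75 (binary: 0b1001011)
`cnt` takes the values: 0 → 1 → 2 → 3 → 4

Answer: 4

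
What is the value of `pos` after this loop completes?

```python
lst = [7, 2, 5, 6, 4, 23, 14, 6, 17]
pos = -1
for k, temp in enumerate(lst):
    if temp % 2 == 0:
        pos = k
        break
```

First even number index in [7, 2, 5, 6, 4, 23, 14, 6, 17]
`pos` takes the values: -1 → 1

Answer: 1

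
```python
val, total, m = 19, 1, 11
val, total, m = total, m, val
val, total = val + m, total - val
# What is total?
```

Trace:
`val, total, m = 19, 1, 11` → val = 19; total = 1; m = 11
`val, total, m = total, m, val` → val = 1; total = 11; m = 19
`val, total = val + m, total - val` → val = 20; total = 10
So total = 10

Answer: 10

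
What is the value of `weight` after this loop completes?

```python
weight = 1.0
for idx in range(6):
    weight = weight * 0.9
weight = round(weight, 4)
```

Exponential decay: 1.0 * 0.9^6
`weight` takes the values: 1.0 → 0.9 → 0.81 → 0.729 → 0.6561 → 0.59049 → 0.531441 → 0.5314

Answer: 0.5314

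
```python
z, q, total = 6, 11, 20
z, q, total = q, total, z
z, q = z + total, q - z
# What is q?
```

Trace:
`z, q, total = 6, 11, 20` → z = 6; q = 11; total = 20
`z, q, total = q, total, z` → z = 11; q = 20; total = 6
`z, q = z + total, q - z` → z = 17; q = 9
So q = 9

Answer: 9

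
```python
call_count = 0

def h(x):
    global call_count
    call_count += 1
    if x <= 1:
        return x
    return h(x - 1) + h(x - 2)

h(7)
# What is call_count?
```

Calls(x) = 1 + Calls(x-1) + Calls(x-2); Calls(0)=Calls(1)=1. For x=7 this gives 41.

Answer: 41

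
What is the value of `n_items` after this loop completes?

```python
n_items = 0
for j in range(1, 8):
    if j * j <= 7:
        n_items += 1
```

Count numbers where j² ≤ 7
`n_items` takes the values: 0 → 1 → 2

Answer: 2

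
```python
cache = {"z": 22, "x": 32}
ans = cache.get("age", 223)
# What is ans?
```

Trace:
`cache = {"z": 22, "x": 32}` → cache = {'z': 22, 'x': 32}
`ans = cache.get("age", 223)` → ans = 223
So ans = 223

Answer: 223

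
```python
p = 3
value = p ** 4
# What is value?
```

Trace:
`p = 3` → p = 3
`value = p ** 4` → value = 81
So value = 81

Answer: 81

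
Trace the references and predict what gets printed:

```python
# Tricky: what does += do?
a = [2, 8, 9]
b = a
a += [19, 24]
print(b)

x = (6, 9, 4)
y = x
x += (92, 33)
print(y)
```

Key concept: += behavior differs for mutable vs immutable.
Step by step:
`a = [2, 8, 9]` → a = [2, 8, 9]
`b = a` → b = [2, 8, 9] (same object as a)
`a += [19, 24]` → a = [2, 8, 9, 19, 24] (same object as b); b = [2, 8, 9, 19, 24] (same object as a)
`print(b)` → prints [2, 8, 9, 19, 24]
`x = (6, 9, 4)` → x = (6, 9, 4)
`y = x` → y = (6, 9, 4)
`x += (92, 33)` → x = (6, 9, 4, 92, 33)
`print(y)` → prints (6, 9, 4)

Answer:
[2, 8, 9, 19, 24]
(6, 9, 4)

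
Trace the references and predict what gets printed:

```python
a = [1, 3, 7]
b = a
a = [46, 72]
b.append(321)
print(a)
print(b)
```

Key concept: rebinding vs mutation: a is rebound to a new list, b still points at the original.
Step by step:
`a = [1, 3, 7]` → a = [1, 3, 7]
`b = a` → b = [1, 3, 7] (same object as a)
`a = [46, 72]` → a = [46, 72]
`b.append(321)` → b = [1, 3, 7, 321]
`print(a)` → prints [46, 72]
`print(b)` → prints [1, 3, 7, 321]

Answer:
[46, 72]
[1, 3, 7, 321]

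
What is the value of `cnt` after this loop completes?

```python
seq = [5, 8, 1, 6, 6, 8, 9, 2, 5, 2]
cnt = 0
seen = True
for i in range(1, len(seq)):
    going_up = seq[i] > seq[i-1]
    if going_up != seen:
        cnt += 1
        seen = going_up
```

Count direction changes in [5, 8, 1, 6, 6, 8, 9, 2, 5, 2]
`cnt` takes the values: 0 → 1 → 2 → 3 → 4 → 5 → 6 → 7

Answer: 7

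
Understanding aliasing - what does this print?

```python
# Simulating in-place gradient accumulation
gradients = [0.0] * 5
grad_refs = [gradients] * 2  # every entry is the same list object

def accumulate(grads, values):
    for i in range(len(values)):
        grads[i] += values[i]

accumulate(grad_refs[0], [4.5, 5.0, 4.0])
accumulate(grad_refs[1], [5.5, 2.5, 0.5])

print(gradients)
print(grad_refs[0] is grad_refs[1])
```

Key concept: gradient accumulation aliasing.
Step by step:
`gradients = [0.0] * 5` → gradients = [0.0, 0.0, 0.0, 0.0, 0.0]
`grad_refs = [gradients] * 2` → grad_refs = [[0.0, 0.0, 0.0, 0.0, 0.0], [0.0, 0.0, 0.0, 0.0, 0.0]]
`accumulate(grad_refs[0], [4.5, 5.0, 4.0])` → gradients = [4.5, 5.0, 4.0, 0.0, 0.0]; grad_refs = [[4.5, 5.0, 4.0, 0.0, 0.0], [4.5, 5.0, 4.0, 0.0, 0.0]]
`accumulate(grad_refs[1], [5.5, 2.5, 0.5])` → gradients = [10.0, 7.5, 4.5, 0.0, 0.0]; grad_refs = [[10.0, 7.5, 4.5, 0.0, 0.0], [10.0, 7.5, 4.5, 0.0, 0.0]]
`print(gradients)` → prints [10.0, 7.5, 4.5, 0.0, 0.0]
`print(grad_refs[0] is grad_refs[1])` → prints True

Answer:
[10.0, 7.5, 4.5, 0.0, 0.0]
True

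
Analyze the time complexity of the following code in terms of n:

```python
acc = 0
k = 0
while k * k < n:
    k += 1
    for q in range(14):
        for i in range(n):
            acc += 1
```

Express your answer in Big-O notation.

Each loop level contributes: √n × 1 × n. Multiplying the contributions gives O(n√n).

Answer: O(n√n)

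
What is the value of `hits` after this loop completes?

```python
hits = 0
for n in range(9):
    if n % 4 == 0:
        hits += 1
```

Count numbers divisible by 4 in range(9)
`hits` takes the values: 0 → 1 → 2 → 3

Answer: 3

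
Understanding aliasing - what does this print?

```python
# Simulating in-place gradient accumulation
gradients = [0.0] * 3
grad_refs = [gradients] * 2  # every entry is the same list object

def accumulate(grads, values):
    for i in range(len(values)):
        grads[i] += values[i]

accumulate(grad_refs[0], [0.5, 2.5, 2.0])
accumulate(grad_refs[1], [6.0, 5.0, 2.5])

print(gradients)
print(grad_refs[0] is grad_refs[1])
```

Key concept: gradient accumulation aliasing.
Step by step:
`gradients = [0.0] * 3` → gradients = [0.0, 0.0, 0.0]
`grad_refs = [gradients] * 2` → grad_refs = [[0.0, 0.0, 0.0], [0.0, 0.0, 0.0]]
`accumulate(grad_refs[0], [0.5, 2.5, 2.0])` → gradients = [0.5, 2.5, 2.0]; grad_refs = [[0.5, 2.5, 2.0], [0.5, 2.5, 2.0]]
`accumulate(grad_refs[1], [6.0, 5.0, 2.5])` → gradients = [6.5, 7.5, 4.5]; grad_refs = [[6.5, 7.5, 4.5], [6.5, 7.5, 4.5]]
`print(gradients)` → prints [6.5, 7.5, 4.5]
`print(grad_refs[0] is grad_refs[1])` → prints True

Answer:
[6.5, 7.5, 4.5]
True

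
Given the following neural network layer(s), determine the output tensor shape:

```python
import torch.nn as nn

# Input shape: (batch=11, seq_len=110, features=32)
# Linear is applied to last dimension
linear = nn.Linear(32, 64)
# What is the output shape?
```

Input: (11, 110, 32) -> Output: (11, 110, 64)

Answer: (11, 110, 64)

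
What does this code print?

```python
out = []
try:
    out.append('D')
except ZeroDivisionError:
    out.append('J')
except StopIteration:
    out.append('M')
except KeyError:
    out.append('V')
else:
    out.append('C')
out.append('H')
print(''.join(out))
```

Execution trace: 'D' (try body, no exception) → 'C' (else) → 'H' (after the try/except). Output: DCH

Answer: DCH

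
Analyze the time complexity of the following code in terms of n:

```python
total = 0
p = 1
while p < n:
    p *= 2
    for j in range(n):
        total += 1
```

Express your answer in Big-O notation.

Each loop level contributes: log n × n. Multiplying the contributions gives O(n log n).

Answer: O(n log n)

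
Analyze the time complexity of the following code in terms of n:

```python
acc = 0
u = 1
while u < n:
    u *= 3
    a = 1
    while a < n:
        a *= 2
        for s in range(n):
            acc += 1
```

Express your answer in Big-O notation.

Each loop level contributes: log n × log n × n. Multiplying the contributions gives O(n log² n).

Answer: O(n log² n)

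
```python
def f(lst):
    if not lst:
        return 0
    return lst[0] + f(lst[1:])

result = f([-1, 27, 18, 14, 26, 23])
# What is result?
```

(-1) + 27 + 18 + 14 + 26 + 23 + 0 = 107

Answer: 107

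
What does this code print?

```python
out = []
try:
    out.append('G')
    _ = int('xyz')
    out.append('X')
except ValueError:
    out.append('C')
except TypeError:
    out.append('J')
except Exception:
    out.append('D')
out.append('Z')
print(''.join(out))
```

Execution trace: 'G' (try body) → 'C' (except ValueError) → 'Z' (after the try/except). Output: GCZ

Answer: GCZ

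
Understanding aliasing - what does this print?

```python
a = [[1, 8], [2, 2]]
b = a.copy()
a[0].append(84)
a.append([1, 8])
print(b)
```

Key concept: shallow copy with nested lists.
Step by step:
`a = [[1, 8], [2, 2]]` → a = [[1, 8], [2, 2]]
`b = a.copy()` → b = [[1, 8], [2, 2]]
`a[0].append(84)` → a = [[1, 8, 84], [2, 2]]; b = [[1, 8, 84], [2, 2]]
`a.append([1, 8])` → a = [[1, 8, 84], [2, 2], [1, 8]]
`print(b)` → prints [[1, 8, 84], [2, 2]]

Answer: [[1, 8, 84], [2, 2]]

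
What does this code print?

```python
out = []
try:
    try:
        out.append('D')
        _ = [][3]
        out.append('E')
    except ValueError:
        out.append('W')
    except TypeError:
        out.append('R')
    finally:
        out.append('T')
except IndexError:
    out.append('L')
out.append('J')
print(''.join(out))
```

Execution trace: 'D' (try body) → 'T' (finally) → 'L' (outer except IndexError) → 'J' (after the try/except). Output: DTLJ

Answer: DTLJ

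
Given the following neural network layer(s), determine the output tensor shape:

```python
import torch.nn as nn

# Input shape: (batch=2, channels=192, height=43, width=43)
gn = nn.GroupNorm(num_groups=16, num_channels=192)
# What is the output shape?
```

Input: (2, 192, 43, 43) -> Output: (2, 192, 43, 43)

Answer: (2, 192, 43, 43)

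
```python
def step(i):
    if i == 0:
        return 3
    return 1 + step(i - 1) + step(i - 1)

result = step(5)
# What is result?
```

step(i) = 1 + 2·step(i-1), step(0)=3. Closed form: (3+1)·2^5 - 1 = 127.

Answer: 127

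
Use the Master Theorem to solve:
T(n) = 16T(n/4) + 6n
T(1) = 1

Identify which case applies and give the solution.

a=16, b=4, f(n)=6n. log_4(16) = 2. Since c=1 < 2, Case 1 applies: T(n) = Θ(n^log_b(a)) = O(n^2).

Answer: O(n^2) - Case 1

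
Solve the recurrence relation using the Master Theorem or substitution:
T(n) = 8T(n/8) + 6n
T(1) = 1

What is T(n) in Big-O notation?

By Master Theorem: a=8, b=8, f(n)=6n. Since log_8(8) = 1 and f(n) = Θ(n^1), Case 2 applies. T(n) = O(n log n).

Answer: O(n log n)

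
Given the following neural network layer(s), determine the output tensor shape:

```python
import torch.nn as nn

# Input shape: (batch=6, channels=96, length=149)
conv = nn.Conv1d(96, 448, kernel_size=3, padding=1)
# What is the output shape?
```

Input: (6, 96, 149) -> Output: (6, 448, 149)

Answer: (6, 448, 149)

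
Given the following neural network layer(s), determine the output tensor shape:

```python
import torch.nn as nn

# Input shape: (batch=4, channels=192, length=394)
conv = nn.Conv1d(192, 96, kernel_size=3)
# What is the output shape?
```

Input: (4, 192, 394) -> Output: (4, 96, 392)

Answer: (4, 96, 392)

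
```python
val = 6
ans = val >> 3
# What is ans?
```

Trace:
`val = 6` → val = 6
`ans = val >> 3` → ans = 0
So ans = 0

Answer: 0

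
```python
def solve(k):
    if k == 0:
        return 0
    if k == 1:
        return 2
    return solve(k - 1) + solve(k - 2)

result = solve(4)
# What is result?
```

Build up from base cases: solve(0)=0, solve(1)=2, solve(2)=2, solve(3)=4, solve(4)=6

Answer: 6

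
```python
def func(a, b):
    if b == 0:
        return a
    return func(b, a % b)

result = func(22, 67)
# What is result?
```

func(22, 67) -> func(67, 22) -> func(22, 1) -> func(1, 0) -> 1

Answer: 1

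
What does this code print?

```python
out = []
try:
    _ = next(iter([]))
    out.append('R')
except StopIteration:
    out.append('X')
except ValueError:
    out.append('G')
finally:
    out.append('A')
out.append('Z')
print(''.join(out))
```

Execution trace: 'X' (except StopIteration) → 'A' (finally) → 'Z' (after the try/except). Output: XAZ

Answer: XAZ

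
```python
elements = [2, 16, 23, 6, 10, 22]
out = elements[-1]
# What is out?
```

Trace:
`elements = [2, 16, 23, 6, 10, 22]` → elements = [2, 16, 23, 6, 10, 22]
`out = elements[-1]` → out = 22
So out = 22

Answer: 22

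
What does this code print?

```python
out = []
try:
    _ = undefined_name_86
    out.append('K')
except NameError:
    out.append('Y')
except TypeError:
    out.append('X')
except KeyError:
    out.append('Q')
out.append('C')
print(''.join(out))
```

Execution trace: 'Y' (except NameError) → 'C' (after the try/except). Output: YC

Answer: YC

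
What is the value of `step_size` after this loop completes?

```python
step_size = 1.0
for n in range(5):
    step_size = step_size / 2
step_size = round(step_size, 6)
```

Halving LR 5 times: 1 / 2^5
`step_size` takes the values: 1.0 → 0.5 → 0.25 → 0.125 → 0.0625 → 0.03125

Answer: 0.03125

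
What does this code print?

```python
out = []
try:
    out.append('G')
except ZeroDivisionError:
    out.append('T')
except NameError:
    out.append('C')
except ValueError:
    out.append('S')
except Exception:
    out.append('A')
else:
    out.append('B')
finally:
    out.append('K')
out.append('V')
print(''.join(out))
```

Execution trace: 'G' (try body, no exception) → 'B' (else) → 'K' (finally) → 'V' (after the try/except). Output: GBKV

Answer: GBKV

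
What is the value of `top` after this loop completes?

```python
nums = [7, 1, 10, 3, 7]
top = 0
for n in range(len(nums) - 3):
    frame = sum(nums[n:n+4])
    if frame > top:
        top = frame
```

Max sum of 4-element window in [7, 1, 10, 3, 7]
`top` takes the values: 0 → 21

Answer: 21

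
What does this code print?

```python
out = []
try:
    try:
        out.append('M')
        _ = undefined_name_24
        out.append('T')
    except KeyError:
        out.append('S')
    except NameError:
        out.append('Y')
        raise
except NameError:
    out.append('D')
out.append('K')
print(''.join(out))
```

Execution trace: 'M' (inner try body) → 'Y' (inner except NameError) → 'D' (outer except NameError) → 'K' (after the try/except). Output: MYDK

Answer: MYDK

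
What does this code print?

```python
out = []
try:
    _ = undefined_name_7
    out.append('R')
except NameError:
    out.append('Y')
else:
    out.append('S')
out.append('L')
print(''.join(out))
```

Execution trace: 'Y' (except NameError) → 'L' (after the try/except). Output: YL

Answer: YL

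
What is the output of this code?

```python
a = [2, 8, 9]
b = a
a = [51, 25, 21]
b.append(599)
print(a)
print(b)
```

Key concept: rebinding vs mutation: a is rebound to a new list, b still points at the original.
Step by step:
`a = [2, 8, 9]` → a = [2, 8, 9]
`b = a` → b = [2, 8, 9] (same object as a)
`a = [51, 25, 21]` → a = [51, 25, 21]
`b.append(599)` → b = [2, 8, 9, 599]
`print(a)` → prints [51, 25, 21]
`print(b)` → prints [2, 8, 9, 599]

Answer:
[51, 25, 21]
[2, 8, 9, 599]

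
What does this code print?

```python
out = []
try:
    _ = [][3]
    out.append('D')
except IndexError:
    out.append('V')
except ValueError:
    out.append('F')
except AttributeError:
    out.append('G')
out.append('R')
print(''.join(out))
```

Execution trace: 'V' (except IndexError) → 'R' (after the try/except). Output: VR

Answer: VR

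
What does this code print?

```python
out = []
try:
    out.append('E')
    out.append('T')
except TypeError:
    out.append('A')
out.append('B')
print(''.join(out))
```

Execution trace: 'E' (try body) → 'T' (try body, no exception) → 'B' (after the try/except). Output: ETB

Answer: ETB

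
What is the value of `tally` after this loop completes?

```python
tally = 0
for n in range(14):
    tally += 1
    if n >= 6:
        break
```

Loop breaks when n reaches 6, tally is 7
`tally` takes the values: 0 → 1 → 2 → 3 → 4 → 5 → 6 → 7

Answer: 7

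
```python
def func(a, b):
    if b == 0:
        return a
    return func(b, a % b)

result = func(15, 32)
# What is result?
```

func(15, 32) -> func(32, 15) -> func(15, 2) -> func(2, 1) -> func(1, 0) -> 1

Answer: 1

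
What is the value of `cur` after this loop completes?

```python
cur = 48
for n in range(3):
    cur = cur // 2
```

Halve 3 times: 48 // 2^3 = 6
`cur` takes the values: 48 → 24 → 12 → 6

Answer: 6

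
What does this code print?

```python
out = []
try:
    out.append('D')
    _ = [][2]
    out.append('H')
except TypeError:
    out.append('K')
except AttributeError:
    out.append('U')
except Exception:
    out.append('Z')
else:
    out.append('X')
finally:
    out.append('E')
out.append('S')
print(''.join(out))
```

Execution trace: 'D' (try body) → 'Z' (except Exception) → 'E' (finally) → 'S' (after the try/except). Output: DZES

Answer: DZES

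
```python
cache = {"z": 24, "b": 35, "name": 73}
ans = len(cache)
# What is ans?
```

Trace:
`cache = {"z": 24, "b": 35, "name": 73}` → cache = {'z': 24, 'b': 35, 'name': 73}
`ans = len(cache)` → ans = 3
So ans = 3

Answer: 3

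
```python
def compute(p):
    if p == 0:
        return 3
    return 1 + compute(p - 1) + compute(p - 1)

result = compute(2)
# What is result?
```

compute(p) = 1 + 2·compute(p-1), compute(0)=3. Closed form: (3+1)·2^2 - 1 = 15.

Answer: 15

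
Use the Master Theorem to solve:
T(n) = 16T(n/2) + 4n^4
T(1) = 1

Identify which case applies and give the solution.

a=16, b=2, f(n)=4n^4. log_2(16) = 4. Since c=4 = 4, Case 2 applies: T(n) = Θ(n^log_b(a) · log n) = O(n^4 log n).

Answer: O(n^4 log n) - Case 2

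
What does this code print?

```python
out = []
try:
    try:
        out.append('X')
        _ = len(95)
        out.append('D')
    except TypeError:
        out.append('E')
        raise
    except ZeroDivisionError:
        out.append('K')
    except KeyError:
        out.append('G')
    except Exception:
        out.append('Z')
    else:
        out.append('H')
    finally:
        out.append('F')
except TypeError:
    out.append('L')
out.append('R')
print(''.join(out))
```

Execution trace: 'X' (inner try body) → 'E' (inner except TypeError) → 'F' (inner finally) → 'L' (outer except TypeError) → 'R' (after the try/except). Output: XEFLR

Answer: XEFLR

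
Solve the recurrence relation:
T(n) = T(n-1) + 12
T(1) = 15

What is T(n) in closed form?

Unrolling: T(n) = T(1) + 12·(n-1) = 15 + 12(n-1) = 12n + 3.

Answer: T(n) = 12n + 3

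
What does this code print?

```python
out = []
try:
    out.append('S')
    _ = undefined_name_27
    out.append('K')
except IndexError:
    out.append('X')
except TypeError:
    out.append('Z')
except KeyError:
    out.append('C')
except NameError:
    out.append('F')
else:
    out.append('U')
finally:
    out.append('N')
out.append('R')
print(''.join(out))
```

Execution trace: 'S' (try body) → 'F' (except NameError) → 'N' (finally) → 'R' (after the try/except). Output: SFNR

Answer: SFNR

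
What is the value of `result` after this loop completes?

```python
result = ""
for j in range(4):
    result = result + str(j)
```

Concatenate digits 0 to 3
`result` takes the values: "" → "0" → "01" → "012" → "0123"

Answer: "0123"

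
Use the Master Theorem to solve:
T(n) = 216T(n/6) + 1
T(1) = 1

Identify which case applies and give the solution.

a=216, b=6, f(n)=1. log_6(216) = 3. Since c=0 < 3, Case 1 applies: T(n) = Θ(n^log_b(a)) = O(n^3).

Answer: O(n^3) - Case 1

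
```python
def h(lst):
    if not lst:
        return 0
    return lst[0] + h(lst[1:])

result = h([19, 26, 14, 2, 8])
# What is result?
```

19 + 26 + 14 + 2 + 8 + 0 = 69

Answer: 69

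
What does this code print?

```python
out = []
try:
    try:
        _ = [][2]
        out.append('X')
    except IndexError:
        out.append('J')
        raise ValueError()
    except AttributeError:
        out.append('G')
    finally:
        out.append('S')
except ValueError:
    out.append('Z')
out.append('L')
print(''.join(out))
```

Execution trace: 'J' (inner except IndexError) → 'S' (inner finally) → 'Z' (outer except ValueError) → 'L' (after the try/except). Output: JSZL

Answer: JSZL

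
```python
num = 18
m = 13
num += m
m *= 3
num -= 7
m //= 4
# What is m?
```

Trace:
`num = 18` → num = 18
`m = 13` → m = 13
`num += m` → num = 31
`m *= 3` → m = 39
`num -= 7` → num = 24
`m //= 4` → m = 9
So m = 9

Answer: 9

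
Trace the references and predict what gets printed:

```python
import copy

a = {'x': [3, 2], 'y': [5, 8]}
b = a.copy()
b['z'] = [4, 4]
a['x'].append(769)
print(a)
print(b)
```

Key concept: shallow copy of dict with mutable values.
Step by step:
`a = {'x': [3, 2], 'y': [5, 8]}` → a = {'x': [3, 2], 'y': [5, 8]}
`b = a.copy()` → b = {'x': [3, 2], 'y': [5, 8]}
`b['z'] = [4, 4]` → b = {'x': [3, 2], 'y': [5, 8], 'z': [4, 4]}
`a['x'].append(769)` → a = {'x': [3, 2, 769], 'y': [5, 8]}; b = {'x': [3, 2, 769], 'y': [5, 8], 'z': [4, 4]}
`print(a)` → prints {'x': [3, 2, 769], 'y': [5, 8]}
`print(b)` → prints {'x': [3, 2, 769], 'y': [5, 8], 'z': [4, 4]}

Answer:
{'x': [3, 2, 769], 'y': [5, 8]}
{'x': [3, 2, 769], 'y': [5, 8], 'z': [4, 4]}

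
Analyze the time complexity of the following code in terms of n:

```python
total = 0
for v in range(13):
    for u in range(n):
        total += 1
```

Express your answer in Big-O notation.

Each loop level contributes: 1 × n. Multiplying the contributions gives O(n).

Answer: O(n)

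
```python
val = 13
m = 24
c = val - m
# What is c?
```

Trace:
`val = 13` → val = 13
`m = 24` → m = 24
`c = val - m` → c = -11
So c = -11

Answer: -11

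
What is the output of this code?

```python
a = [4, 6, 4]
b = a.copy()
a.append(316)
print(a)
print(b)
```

Key concept: list.copy() creates independent copy.
Step by step:
`a = [4, 6, 4]` → a = [4, 6, 4]
`b = a.copy()` → b = [4, 6, 4]
`a.append(316)` → a = [4, 6, 4, 316]
`print(a)` → prints [4, 6, 4, 316]
`print(b)` → prints [4, 6, 4]

Answer:
[4, 6, 4, 316]
[4, 6, 4]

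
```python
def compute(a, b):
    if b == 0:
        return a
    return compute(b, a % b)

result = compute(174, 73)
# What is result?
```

compute(174, 73) -> compute(73, 28) -> compute(28, 17) -> compute(17, 11) -> compute(11, 6) -> compute(6, 5) -> compute(5, 1) -> compute(1, 0) -> 1

Answer: 1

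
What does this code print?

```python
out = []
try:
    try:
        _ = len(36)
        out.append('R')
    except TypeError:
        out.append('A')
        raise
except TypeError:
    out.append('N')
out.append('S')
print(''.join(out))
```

Execution trace: 'A' (inner except TypeError) → 'N' (outer except TypeError) → 'S' (after the try/except). Output: ANS

Answer: ANS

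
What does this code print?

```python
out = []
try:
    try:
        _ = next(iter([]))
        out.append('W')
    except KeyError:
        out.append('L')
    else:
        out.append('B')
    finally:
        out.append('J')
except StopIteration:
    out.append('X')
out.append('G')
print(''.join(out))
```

Execution trace: 'J' (finally) → 'X' (outer except StopIteration) → 'G' (after the try/except). Output: JXG

Answer: JXG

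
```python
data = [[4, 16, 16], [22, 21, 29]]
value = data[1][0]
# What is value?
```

Trace:
`data = [[4, 16, 16], [22, 21, 29]]` → data = [[4, 16, 16], [22, 21, 29]]
`value = data[1][0]` → value = 22
So value = 22

Answer: 22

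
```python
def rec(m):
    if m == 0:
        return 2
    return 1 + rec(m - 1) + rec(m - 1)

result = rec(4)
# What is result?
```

rec(m) = 1 + 2·rec(m-1), rec(0)=2. Closed form: (2+1)·2^4 - 1 = 47.

Answer: 47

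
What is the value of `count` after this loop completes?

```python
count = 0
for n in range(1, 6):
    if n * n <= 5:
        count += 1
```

Count numbers where n² ≤ 5
`count` takes the values: 0 → 1 → 2

Answer: 2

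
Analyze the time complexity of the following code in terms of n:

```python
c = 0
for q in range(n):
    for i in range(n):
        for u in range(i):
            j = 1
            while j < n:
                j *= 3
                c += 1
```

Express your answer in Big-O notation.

Each loop level contributes: n × n × n × log n. Multiplying the contributions gives O(n^3 log n).

Answer: O(n^3 log n)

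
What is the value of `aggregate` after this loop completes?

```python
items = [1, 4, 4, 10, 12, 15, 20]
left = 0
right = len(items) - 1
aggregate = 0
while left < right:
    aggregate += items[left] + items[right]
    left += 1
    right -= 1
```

Sum of pairs from ends
`aggregate` takes the values: 0 → 21 → 40 → 56

Answer: 56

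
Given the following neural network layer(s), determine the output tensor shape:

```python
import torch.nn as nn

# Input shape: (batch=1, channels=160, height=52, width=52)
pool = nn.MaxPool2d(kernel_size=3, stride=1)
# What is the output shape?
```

Input: (1, 160, 52, 52) -> Output: (1, 160, 50, 50)

Answer: (1, 160, 50, 50)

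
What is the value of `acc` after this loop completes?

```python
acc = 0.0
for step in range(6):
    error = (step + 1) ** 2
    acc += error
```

Sum of squared losses 1² + 2² + ... + 6²
`acc` takes the values: 0.0 → 1.0 → 5.0 → 14.0 → 30.0 → 55.0 → 91.0

Answer: 91.0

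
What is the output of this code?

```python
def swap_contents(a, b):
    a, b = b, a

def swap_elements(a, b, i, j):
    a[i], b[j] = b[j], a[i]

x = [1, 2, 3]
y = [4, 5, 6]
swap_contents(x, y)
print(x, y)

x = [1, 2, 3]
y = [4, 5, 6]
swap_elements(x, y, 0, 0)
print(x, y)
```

Key concept: parameter rebinding vs mutation.
Step by step:
`x = [1, 2, 3]` → x = [1, 2, 3]
`y = [4, 5, 6]` → y = [4, 5, 6]
`swap_contents(x, y)` → no visible change to tracked variables
`print(x, y)` → prints [1, 2, 3] [4, 5, 6]
`x = [1, 2, 3]` → x = [1, 2, 3]
`y = [4, 5, 6]` → y = [4, 5, 6]
`swap_elements(x, y, 0, 0)` → x = [4, 2, 3]; y = [1, 5, 6]
`print(x, y)` → prints [4, 2, 3] [1, 5, 6]

Answer:
[1, 2, 3] [4, 5, 6]
[4, 2, 3] [1, 5, 6]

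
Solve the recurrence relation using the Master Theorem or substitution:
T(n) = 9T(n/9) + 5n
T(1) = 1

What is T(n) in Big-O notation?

By Master Theorem: a=9, b=9, f(n)=5n. Since log_9(9) = 1 and f(n) = Θ(n^1), Case 2 applies. T(n) = O(n log n).

Answer: O(n log n)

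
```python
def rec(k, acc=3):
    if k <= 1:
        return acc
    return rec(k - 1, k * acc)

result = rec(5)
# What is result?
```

Accumulator trace (n, acc): (5, 3) -> (4, 15) -> (3, 60) -> (2, 180) -> (1, 360) -> return 360

Answer: 360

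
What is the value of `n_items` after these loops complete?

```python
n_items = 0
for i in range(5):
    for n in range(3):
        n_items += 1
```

5 * 3 = 15
`n_items` takes the values: 0 → 1 → 2 → 3 → 4 → 5 → 6 → 7 → 8 → 9 → 10 → 11 → 12 → 13 → 14 → 15

Answer: 15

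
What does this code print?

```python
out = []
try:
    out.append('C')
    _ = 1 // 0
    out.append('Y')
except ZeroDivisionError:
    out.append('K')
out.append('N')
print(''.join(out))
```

Execution trace: 'C' (try body) → 'K' (except ZeroDivisionError) → 'N' (after the try/except). Output: CKN

Answer: CKN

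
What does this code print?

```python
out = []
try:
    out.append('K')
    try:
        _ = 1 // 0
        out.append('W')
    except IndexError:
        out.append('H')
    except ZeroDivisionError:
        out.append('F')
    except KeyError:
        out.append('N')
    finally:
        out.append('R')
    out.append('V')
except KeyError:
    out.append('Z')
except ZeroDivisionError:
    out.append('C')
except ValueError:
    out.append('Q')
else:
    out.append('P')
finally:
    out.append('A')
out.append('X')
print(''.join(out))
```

Execution trace: 'K' (try body) → 'F' (inner except ZeroDivisionError) → 'R' (inner finally) → 'V' (try body, no exception) → 'P' (else) → 'A' (finally) → 'X' (after the try/except). Output: KFRVPAX

Answer: KFRVPAX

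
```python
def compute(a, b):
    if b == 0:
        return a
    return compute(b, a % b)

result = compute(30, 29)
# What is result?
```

compute(30, 29) -> compute(29, 1) -> compute(1, 0) -> 1

Answer: 1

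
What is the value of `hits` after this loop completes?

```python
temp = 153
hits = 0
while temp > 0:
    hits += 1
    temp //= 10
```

Count digits by repeated division by 10
`hits` takes the values: 0 → 1 → 2 → 3

Answer: 3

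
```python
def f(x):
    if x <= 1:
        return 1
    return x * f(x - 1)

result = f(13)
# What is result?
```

f(13) = 13 * 12 * 11 * 10 * 9 * 8 * 7 * 6 * 5 * 4 * 3 * 2 * 1 = 6227020800

Answer: 6227020800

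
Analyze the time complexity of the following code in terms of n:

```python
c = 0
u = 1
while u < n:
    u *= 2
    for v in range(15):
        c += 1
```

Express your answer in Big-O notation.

Each loop level contributes: log n × 1. Multiplying the contributions gives O(log n).

Answer: O(log n)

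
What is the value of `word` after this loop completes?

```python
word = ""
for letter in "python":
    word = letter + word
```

Reverse 'python'
`word` takes the values: "" → "p" → "yp" → "typ" → "htyp" → "ohtyp" → "nohtyp"

Answer: "nohtyp"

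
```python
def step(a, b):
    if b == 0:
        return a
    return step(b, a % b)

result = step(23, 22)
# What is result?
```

step(23, 22) -> step(22, 1) -> step(1, 0) -> 1

Answer: 1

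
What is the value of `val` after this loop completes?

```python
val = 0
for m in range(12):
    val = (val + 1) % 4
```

Increment mod 4, 12 times = 0
`val` takes the values: 0 → 1 → 2 → 3 → 0 → 1 → 2 → 3 → 0 → 1 → 2 → 3 → 0

Answer: 0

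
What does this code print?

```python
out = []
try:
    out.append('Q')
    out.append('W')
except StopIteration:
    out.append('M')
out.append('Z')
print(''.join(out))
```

Execution trace: 'Q' (try body) → 'W' (try body, no exception) → 'Z' (after the try/except). Output: QWZ

Answer: QWZ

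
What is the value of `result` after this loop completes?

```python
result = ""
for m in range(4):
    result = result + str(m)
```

Concatenate digits 0 to 3
`result` takes the values: "" → "0" → "01" → "012" → "0123"

Answer: "0123"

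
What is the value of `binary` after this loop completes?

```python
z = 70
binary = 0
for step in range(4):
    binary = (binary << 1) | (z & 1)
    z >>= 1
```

Reverse lowest 4 bits of 70
`binary` takes the values: 0 → 1 → 3 → 6

Answer: 6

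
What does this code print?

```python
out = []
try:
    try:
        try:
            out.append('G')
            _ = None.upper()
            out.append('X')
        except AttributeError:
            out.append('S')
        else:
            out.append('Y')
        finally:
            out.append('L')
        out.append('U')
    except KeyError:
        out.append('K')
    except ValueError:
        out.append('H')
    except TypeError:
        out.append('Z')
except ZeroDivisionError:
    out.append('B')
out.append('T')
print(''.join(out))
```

Execution trace: 'G' (inner try body) → 'S' (inner except AttributeError) → 'L' (inner finally) → 'U' (try body, no exception) → 'T' (after the try/except). Output: GSLUT

Answer: GSLUT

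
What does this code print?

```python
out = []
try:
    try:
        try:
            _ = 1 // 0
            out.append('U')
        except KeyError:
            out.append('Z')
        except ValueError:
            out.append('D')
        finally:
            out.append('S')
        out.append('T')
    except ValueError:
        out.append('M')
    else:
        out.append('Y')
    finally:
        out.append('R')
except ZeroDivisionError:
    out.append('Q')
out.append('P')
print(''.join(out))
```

Execution trace: 'S' (inner finally) → 'R' (finally) → 'Q' (outer except ZeroDivisionError) → 'P' (after the try/except). Output: SRQP

Answer: SRQP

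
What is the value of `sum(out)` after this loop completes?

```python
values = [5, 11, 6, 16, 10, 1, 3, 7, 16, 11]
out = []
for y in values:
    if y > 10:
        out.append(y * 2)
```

Sum of doubled values > 10
`out` takes the values: [] → [22] → [22, 32] → [22, 32, 32] → [22, 32, 32, 22]
So `sum(out)` = 108

Answer: 108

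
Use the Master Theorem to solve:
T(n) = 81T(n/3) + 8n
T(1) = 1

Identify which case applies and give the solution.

a=81, b=3, f(n)=8n. log_3(81) = 4. Since c=1 < 4, Case 1 applies: T(n) = Θ(n^log_b(a)) = O(n^4).

Answer: O(n^4) - Case 1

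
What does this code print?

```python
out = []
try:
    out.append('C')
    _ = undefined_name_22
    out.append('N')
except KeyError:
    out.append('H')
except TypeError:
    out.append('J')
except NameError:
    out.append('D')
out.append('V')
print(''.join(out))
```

Execution trace: 'C' (try body) → 'D' (except NameError) → 'V' (after the try/except). Output: CDV

Answer: CDV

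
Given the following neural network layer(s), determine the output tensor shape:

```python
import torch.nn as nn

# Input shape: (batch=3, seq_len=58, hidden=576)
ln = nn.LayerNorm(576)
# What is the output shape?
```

Input: (3, 58, 576) -> Output: (3, 58, 576)

Answer: (3, 58, 576)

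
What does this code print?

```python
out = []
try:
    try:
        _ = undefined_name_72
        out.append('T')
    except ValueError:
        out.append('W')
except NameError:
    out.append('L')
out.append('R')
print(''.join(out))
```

Execution trace: 'L' (outer except NameError) → 'R' (after the try/except). Output: LR

Answer: LR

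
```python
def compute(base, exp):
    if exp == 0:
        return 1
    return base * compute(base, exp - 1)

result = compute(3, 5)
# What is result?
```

compute(3, 5) = 3 * 3 * 3 * 3 * 3 = 243

Answer: 243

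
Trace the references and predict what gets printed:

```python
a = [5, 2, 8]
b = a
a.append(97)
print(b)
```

Key concept: basic list aliasing.
Step by step:
`a = [5, 2, 8]` → a = [5, 2, 8]
`b = a` → b = [5, 2, 8] (same object as a)
`a.append(97)` → a = [5, 2, 8, 97] (same object as b); b = [5, 2, 8, 97] (same object as a)
`print(b)` → prints [5, 2, 8, 97]

Answer: [5, 2, 8, 97]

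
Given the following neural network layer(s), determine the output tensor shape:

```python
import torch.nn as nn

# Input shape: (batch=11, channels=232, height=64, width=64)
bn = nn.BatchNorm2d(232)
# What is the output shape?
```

Input: (11, 232, 64, 64) -> Output: (11, 232, 64, 64)

Answer: (11, 232, 64, 64)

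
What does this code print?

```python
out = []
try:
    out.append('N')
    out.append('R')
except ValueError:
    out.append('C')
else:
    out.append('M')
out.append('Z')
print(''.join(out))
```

Execution trace: 'N' (try body) → 'R' (try body, no exception) → 'M' (else) → 'Z' (after the try/except). Output: NRMZ

Answer: NRMZ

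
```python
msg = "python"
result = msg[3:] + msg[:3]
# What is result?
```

Trace:
`msg = "python"` → msg = 'python'
`result = msg[3:] + msg[:3]` → result = 'honpyt'
So result = 'honpyt'

Answer: 'honpyt'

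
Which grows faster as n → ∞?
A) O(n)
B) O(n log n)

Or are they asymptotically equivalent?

O(n) vs O(n log n): Higher order terms dominate.

Answer: B) O(n log n) grows faster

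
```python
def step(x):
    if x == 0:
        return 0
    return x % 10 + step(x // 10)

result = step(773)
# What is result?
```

Sum of digits of 773: 3 + 7 + 7 = 17

Answer: 17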